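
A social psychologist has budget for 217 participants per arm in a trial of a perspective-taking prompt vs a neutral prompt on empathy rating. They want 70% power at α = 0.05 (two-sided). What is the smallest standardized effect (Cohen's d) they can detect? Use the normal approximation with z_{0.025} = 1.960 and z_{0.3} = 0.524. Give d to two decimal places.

For two independent groups of n = 217 each: d_min = (z_{α/2} + z_β)·√(2/n).
z-sum = 1.960 + 0.524 = 2.484.
d_min = 2.484 × √(2/217) = 2.484 × 0.0960 = 0.238.

d_min ≈ 0.24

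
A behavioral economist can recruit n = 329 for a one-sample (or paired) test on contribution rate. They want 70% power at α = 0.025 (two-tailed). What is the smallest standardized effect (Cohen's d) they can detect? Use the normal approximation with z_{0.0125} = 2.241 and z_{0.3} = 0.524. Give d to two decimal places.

d_min ≈ 0.15

For a single sample (or paired design) of n = 329: d_min = (z_{α/2} + z_β)/√n.
z-sum = 2.241 + 0.524 = 2.765.
d_min = 2.765 / √329 = 2.765 / 18.138 = 0.152.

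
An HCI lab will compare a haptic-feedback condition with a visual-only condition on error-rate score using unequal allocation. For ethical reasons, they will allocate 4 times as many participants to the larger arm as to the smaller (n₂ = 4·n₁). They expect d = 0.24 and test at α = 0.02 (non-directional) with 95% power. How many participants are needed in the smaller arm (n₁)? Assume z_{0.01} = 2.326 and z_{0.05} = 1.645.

With allocation ratio k = n₂/n₁ = 4, Var(x̄₁−x̄₂) = σ²(1/n₁ + 1/(k·n₁)) = σ²·(k+1)/(k·n₁).
So n₁ = (1 + 1/k)·((z_{α/2} + z_β)/d)² = 1.250 × (3.971/0.24)².
n₁ = 1.250 × 273.76 = 342.2.
Round up: n₁ = 343, giving n₂ = 4 × 343 = 1372.

n₁ = 343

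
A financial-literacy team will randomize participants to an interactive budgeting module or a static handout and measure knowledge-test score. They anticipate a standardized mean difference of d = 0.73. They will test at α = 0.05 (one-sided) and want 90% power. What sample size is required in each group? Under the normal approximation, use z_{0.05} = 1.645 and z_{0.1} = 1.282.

For two independent groups with equal n: n = 2·((z_{α} + z_β) / d)².
z_{α} + z_β = 1.645 + 1.282 = 2.927.
n = 2 × (2.927 / 0.73)² = 2 × 4.010² = 2 × 16.08 = 32.2.
Round up to the next whole participant.

n = 33 per group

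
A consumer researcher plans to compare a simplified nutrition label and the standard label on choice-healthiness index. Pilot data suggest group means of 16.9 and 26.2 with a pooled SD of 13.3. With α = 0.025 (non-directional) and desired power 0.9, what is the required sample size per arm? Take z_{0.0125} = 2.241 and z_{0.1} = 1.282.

Cohen's d = |M₁ − M₂| / SD_pooled = |16.9 − 26.2| / 13.3 = 9.3 / 13.3 = 0.699.
For two independent groups with equal n: n = 2·((z_{α/2} + z_β) / d)².
z_{α/2} + z_β = 2.241 + 1.282 = 3.523.
n = 2 × (3.523 / 0.699)² = 2 × 5.040² = 2 × 25.40 = 50.8.
Round up to the next whole participant.

n = 51 per group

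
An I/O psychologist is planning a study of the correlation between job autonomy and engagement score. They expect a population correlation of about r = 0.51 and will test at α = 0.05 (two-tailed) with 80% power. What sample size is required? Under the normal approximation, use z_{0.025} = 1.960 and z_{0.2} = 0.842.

n = 28

Fisher's z: C = ½·ln((1+r)/(1−r)) = ½·ln(3.0816) = 0.5627.
n = ((z_{α/2} + z_β)/C)² + 3.
(1.960 + 0.842) / 0.5627 = 2.802 / 0.5627 = 4.980.
n = 4.980² + 3 = 24.80 + 3 = 27.8.
Round up.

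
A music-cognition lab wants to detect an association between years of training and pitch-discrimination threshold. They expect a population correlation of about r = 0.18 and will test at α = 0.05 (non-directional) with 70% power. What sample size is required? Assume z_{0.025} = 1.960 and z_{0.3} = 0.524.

n = 190

Fisher's z: C = ½·ln((1+r)/(1−r)) = ½·ln(1.4390) = 0.1820.
n = ((z_{α/2} + z_β)/C)² + 3.
(1.960 + 0.524) / 0.1820 = 2.484 / 0.1820 = 13.648.
n = 13.648² + 3 = 186.28 + 3 = 189.3.
Round up.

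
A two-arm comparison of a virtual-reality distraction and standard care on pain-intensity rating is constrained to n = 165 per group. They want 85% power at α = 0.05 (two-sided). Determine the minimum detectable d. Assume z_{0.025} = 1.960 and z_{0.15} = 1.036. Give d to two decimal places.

d_min ≈ 0.33

For two independent groups of n = 165 each: d_min = (z_{α/2} + z_β)·√(2/n).
z-sum = 1.960 + 1.036 = 2.996.
d_min = 2.996 × √(2/165) = 2.996 × 0.1101 = 0.330.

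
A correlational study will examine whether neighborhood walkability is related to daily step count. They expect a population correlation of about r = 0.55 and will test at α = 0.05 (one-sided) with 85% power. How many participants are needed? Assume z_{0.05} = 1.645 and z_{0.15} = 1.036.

n = 22

Fisher's z: C = ½·ln((1+r)/(1−r)) = ½·ln(3.4444) = 0.6184.
n = ((z_{α} + z_β)/C)² + 3.
(1.645 + 1.036) / 0.6184 = 2.681 / 0.6184 = 4.335.
n = 4.335² + 3 = 18.80 + 3 = 21.8.
Round up.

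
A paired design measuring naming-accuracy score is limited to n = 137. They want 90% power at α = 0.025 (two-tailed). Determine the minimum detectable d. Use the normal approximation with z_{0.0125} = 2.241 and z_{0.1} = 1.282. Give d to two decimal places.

d_min ≈ 0.30

For a single sample (or paired design) of n = 137: d_min = (z_{α/2} + z_β)/√n.
z-sum = 2.241 + 1.282 = 3.523.
d_min = 3.523 / √137 = 3.523 / 11.705 = 0.301.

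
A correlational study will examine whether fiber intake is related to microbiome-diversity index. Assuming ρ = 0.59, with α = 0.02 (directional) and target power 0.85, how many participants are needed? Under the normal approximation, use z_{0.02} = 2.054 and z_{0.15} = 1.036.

Fisher's z: C = ½·ln((1+r)/(1−r)) = ½·ln(3.8780) = 0.6777.
n = ((z_{α} + z_β)/C)² + 3.
(2.054 + 1.036) / 0.6777 = 3.090 / 0.6777 = 4.560.
n = 4.560² + 3 = 20.79 + 3 = 23.8.
Round up.

n = 24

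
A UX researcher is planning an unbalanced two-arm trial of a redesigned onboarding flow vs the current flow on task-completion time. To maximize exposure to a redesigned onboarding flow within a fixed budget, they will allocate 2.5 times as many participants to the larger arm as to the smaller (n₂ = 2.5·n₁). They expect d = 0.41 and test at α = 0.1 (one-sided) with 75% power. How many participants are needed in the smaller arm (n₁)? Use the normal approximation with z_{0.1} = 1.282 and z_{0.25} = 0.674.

n₁ = 32

With allocation ratio k = n₂/n₁ = 2.5, Var(x̄₁−x̄₂) = σ²(1/n₁ + 1/(k·n₁)) = σ²·(k+1)/(k·n₁).
So n₁ = (1 + 1/k)·((z_{α} + z_β)/d)² = 1.400 × (1.956/0.41)².
n₁ = 1.400 × 22.76 = 31.9.
Round up: n₁ = 32, giving n₂ = 2.5 × 32 = 80.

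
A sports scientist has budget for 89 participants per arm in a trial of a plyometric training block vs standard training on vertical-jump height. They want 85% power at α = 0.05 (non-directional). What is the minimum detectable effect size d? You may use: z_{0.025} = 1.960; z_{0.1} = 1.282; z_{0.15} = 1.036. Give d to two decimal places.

d_min ≈ 0.45

For two independent groups of n = 89 each: d_min = (z_{α/2} + z_β)·√(2/n).
z-sum = 1.960 + 1.036 = 2.996.
d_min = 2.996 × √(2/89) = 2.996 × 0.1499 = 0.449.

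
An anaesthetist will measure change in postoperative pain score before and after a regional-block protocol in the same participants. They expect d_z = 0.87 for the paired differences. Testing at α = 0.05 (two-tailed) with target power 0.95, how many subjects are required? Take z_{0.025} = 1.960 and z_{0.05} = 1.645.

For a paired (one-sample on differences) test: n = ((z_{α/2} + z_β) / d)².
z_{α/2} + z_β = 1.960 + 1.645 = 3.605.
n = (3.605 / 0.87)² = 4.144² = 17.17.
Round up.

n = 18 pairs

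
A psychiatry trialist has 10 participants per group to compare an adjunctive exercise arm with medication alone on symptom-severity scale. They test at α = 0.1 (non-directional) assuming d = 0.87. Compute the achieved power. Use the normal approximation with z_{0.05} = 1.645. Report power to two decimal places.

For two equal groups, power = Φ(d·√(n/2) − z_{α/2}).
d·√(n/2) = 0.87 × √(10/2) = 0.87 × 2.236 = 1.945.
z_β = 1.945 − 1.645 = 0.300.
Power = Φ(0.300) = 0.618.

power ≈ 0.62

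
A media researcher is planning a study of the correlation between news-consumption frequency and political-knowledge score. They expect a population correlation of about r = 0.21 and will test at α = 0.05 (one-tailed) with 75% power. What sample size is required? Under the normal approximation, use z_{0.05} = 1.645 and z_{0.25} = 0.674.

Fisher's z: C = ½·ln((1+r)/(1−r)) = ½·ln(1.5316) = 0.2132.
n = ((z_{α} + z_β)/C)² + 3.
(1.645 + 0.674) / 0.2132 = 2.319 / 0.2132 = 10.877.
n = 10.877² + 3 = 118.31 + 3 = 121.3.
Round up.

n = 122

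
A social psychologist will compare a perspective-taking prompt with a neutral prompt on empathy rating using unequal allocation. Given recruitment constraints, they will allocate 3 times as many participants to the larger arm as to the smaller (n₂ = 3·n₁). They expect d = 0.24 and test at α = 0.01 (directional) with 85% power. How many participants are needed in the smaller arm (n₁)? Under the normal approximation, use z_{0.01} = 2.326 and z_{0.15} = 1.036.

With allocation ratio k = n₂/n₁ = 3, Var(x̄₁−x̄₂) = σ²(1/n₁ + 1/(k·n₁)) = σ²·(k+1)/(k·n₁).
So n₁ = (1 + 1/k)·((z_{α} + z_β)/d)² = 1.333 × (3.362/0.24)².
n₁ = 1.333 × 196.23 = 261.6.
Round up: n₁ = 262, giving n₂ = 3 × 262 = 786.

n₁ = 262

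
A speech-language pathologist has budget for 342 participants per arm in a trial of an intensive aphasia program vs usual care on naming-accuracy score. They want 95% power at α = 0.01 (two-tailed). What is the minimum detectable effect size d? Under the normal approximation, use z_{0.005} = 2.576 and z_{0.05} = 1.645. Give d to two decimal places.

For two independent groups of n = 342 each: d_min = (z_{α/2} + z_β)·√(2/n).
z-sum = 2.576 + 1.645 = 4.221.
d_min = 4.221 × √(2/342) = 4.221 × 0.0765 = 0.323.

d_min ≈ 0.32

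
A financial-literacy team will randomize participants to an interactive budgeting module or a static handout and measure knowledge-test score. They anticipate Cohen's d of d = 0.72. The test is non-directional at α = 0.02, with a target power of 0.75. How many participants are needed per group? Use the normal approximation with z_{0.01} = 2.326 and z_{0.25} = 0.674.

For two independent groups with equal n: n = 2·((z_{α/2} + z_β) / d)².
z_{α/2} + z_β = 2.326 + 0.674 = 3.000.
n = 2 × (3.000 / 0.72)² = 2 × 4.167² = 2 × 17.36 = 34.7.
Round up to the next whole participant.

n = 35 per group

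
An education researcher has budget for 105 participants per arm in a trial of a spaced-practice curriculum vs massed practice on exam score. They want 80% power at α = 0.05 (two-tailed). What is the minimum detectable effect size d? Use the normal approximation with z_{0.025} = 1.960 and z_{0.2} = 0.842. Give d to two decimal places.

d_min ≈ 0.39

For two independent groups of n = 105 each: d_min = (z_{α/2} + z_β)·√(2/n).
z-sum = 1.960 + 0.842 = 2.802.
d_min = 2.802 × √(2/105) = 2.802 × 0.1380 = 0.387.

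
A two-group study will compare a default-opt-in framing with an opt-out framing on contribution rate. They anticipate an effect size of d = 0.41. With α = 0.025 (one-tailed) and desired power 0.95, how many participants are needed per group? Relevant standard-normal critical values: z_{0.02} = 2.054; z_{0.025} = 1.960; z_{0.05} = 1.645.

For two independent groups with equal n: n = 2·((z_{α} + z_β) / d)².
z_{α} + z_β = 1.960 + 1.645 = 3.605.
n = 2 × (3.605 / 0.41)² = 2 × 8.793² = 2 × 77.31 = 154.6.
Round up to the next whole participant.

n = 155 per group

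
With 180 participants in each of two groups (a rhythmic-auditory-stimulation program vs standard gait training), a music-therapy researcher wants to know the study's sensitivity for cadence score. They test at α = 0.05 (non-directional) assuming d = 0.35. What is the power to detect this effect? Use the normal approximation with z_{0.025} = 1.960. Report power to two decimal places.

For two equal groups, power = Φ(d·√(n/2) − z_{α/2}).
d·√(n/2) = 0.35 × √(180/2) = 0.35 × 9.487 = 3.320.
z_β = 3.320 − 1.960 = 1.360.
Power = Φ(1.360) = 0.913.

power ≈ 0.91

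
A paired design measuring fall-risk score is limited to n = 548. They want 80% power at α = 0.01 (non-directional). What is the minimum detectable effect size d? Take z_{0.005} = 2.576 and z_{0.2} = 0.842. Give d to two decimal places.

For a single sample (or paired design) of n = 548: d_min = (z_{α/2} + z_β)/√n.
z-sum = 2.576 + 0.842 = 3.418.
d_min = 3.418 / √548 = 3.418 / 23.409 = 0.146.

d_min ≈ 0.15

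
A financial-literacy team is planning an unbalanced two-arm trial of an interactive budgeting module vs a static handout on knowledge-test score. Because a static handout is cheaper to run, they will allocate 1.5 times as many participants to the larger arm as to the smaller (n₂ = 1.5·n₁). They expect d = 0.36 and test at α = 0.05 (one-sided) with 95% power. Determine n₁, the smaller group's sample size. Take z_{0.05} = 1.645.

With allocation ratio k = n₂/n₁ = 1.5, Var(x̄₁−x̄₂) = σ²(1/n₁ + 1/(k·n₁)) = σ²·(k+1)/(k·n₁).
So n₁ = (1 + 1/k)·((z_{α} + z_β)/d)² = 1.667 × (3.290/0.36)².
n₁ = 1.667 × 83.52 = 139.2.
Round up: n₁ = 140, giving n₂ = 1.5 × 140 = 210.

n₁ = 140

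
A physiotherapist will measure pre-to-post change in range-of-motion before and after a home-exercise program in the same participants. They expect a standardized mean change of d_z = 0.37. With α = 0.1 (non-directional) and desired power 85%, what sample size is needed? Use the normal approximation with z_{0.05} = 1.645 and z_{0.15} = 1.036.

n = 53 pairs

For a paired (one-sample on differences) test: n = ((z_{α/2} + z_β) / d)².
z_{α/2} + z_β = 1.645 + 1.036 = 2.681.
n = (2.681 / 0.37)² = 7.246² = 52.50.
Round up.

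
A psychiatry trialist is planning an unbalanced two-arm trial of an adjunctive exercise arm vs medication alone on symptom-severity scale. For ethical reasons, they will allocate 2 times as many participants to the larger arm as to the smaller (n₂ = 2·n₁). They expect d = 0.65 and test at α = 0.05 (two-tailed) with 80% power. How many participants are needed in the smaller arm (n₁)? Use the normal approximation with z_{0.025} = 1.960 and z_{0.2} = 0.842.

With allocation ratio k = n₂/n₁ = 2, Var(x̄₁−x̄₂) = σ²(1/n₁ + 1/(k·n₁)) = σ²·(k+1)/(k·n₁).
So n₁ = (1 + 1/k)·((z_{α/2} + z_β)/d)² = 1.500 × (2.802/0.65)².
n₁ = 1.500 × 18.58 = 27.9.
Round up: n₁ = 28, giving n₂ = 2 × 28 = 56.

n₁ = 28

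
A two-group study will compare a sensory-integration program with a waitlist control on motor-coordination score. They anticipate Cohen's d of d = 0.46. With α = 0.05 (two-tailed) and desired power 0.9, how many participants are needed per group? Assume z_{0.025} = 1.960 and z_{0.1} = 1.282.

For two independent groups with equal n: n = 2·((z_{α/2} + z_β) / d)².
z_{α/2} + z_β = 1.960 + 1.282 = 3.242.
n = 2 × (3.242 / 0.46)² = 2 × 7.048² = 2 × 49.67 = 99.3.
Round up to the next whole participant.

n = 100 per group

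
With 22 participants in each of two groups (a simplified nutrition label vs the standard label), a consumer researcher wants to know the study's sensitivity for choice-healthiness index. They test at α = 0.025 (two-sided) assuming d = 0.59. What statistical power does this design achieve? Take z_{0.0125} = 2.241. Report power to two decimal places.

power ≈ 0.39

For two equal groups, power = Φ(d·√(n/2) − z_{α/2}).
d·√(n/2) = 0.59 × √(22/2) = 0.59 × 3.317 = 1.957.
z_β = 1.957 − 2.241 = -0.284.
Power = Φ(-0.284) = 0.388.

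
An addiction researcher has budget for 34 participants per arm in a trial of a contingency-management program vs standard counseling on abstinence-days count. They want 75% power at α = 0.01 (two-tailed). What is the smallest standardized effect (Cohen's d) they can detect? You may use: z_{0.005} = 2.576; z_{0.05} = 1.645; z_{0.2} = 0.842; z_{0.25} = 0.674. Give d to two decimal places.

For two independent groups of n = 34 each: d_min = (z_{α/2} + z_β)·√(2/n).
z-sum = 2.576 + 0.674 = 3.250.
d_min = 3.250 × √(2/34) = 3.250 × 0.2425 = 0.788.

d_min ≈ 0.79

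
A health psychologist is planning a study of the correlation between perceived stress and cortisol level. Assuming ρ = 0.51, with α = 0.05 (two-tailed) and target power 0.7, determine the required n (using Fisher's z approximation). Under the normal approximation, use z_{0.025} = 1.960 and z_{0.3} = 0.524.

n = 23

Fisher's z: C = ½·ln((1+r)/(1−r)) = ½·ln(3.0816) = 0.5627.
n = ((z_{α/2} + z_β)/C)² + 3.
(1.960 + 0.524) / 0.5627 = 2.484 / 0.5627 = 4.414.
n = 4.414² + 3 = 19.49 + 3 = 22.5.
Round up.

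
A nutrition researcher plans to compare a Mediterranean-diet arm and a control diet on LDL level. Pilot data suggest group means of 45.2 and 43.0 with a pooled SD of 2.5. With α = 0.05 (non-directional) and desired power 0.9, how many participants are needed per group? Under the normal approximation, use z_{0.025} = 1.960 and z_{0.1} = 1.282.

n = 28 per group

Cohen's d = |M₁ − M₂| / SD_pooled = |45.2 − 43.0| / 2.5 = 2.2 / 2.5 = 0.880.
For two independent groups with equal n: n = 2·((z_{α/2} + z_β) / d)².
z_{α/2} + z_β = 1.960 + 1.282 = 3.242.
n = 2 × (3.242 / 0.880)² = 2 × 3.684² = 2 × 13.57 = 27.1.
Round up to the next whole participant.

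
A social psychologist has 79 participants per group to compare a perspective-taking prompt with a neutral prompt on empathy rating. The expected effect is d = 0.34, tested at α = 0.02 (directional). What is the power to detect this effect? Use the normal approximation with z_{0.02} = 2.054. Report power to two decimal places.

power ≈ 0.53

For two equal groups, power = Φ(d·√(n/2) − z_{α}).
d·√(n/2) = 0.34 × √(79/2) = 0.34 × 6.285 = 2.137.
z_β = 2.137 − 2.054 = 0.083.
Power = Φ(0.083) = 0.533.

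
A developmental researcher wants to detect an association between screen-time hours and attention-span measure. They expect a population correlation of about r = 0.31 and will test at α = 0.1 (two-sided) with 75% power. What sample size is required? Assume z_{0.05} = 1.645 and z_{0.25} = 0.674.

n = 56

Fisher's z: C = ½·ln((1+r)/(1−r)) = ½·ln(1.8986) = 0.3205.
n = ((z_{α/2} + z_β)/C)² + 3.
(1.645 + 0.674) / 0.3205 = 2.319 / 0.3205 = 7.236.
n = 7.236² + 3 = 52.35 + 3 = 55.4.
Round up.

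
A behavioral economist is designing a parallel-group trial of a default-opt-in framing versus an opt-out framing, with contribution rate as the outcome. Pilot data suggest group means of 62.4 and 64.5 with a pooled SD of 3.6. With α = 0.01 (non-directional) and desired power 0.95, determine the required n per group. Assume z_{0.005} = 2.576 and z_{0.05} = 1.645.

Cohen's d = |M₁ − M₂| / SD_pooled = |62.4 − 64.5| / 3.6 = 2.1 / 3.6 = 0.583.
For two independent groups with equal n: n = 2·((z_{α/2} + z_β) / d)².
z_{α/2} + z_β = 2.576 + 1.645 = 4.221.
n = 2 × (4.221 / 0.583)² = 2 × 7.240² = 2 × 52.42 = 104.8.
Round up to the next whole participant.

n = 105 per group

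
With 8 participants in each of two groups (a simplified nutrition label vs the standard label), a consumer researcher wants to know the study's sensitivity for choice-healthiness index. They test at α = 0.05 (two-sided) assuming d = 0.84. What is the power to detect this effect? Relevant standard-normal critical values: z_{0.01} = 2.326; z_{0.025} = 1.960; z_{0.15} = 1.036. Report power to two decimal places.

For two equal groups, power = Φ(d·√(n/2) − z_{α/2}).
d·√(n/2) = 0.84 × √(8/2) = 0.84 × 2.000 = 1.680.
z_β = 1.680 − 1.960 = -0.280.
Power = Φ(-0.280) = 0.390.

power ≈ 0.39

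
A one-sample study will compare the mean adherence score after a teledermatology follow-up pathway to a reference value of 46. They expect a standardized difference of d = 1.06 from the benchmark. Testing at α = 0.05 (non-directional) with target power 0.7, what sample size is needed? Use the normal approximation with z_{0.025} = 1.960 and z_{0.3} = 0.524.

For a one-sample test: n = ((z_{α/2} + z_β) / d)².
z_{α/2} + z_β = 1.960 + 0.524 = 2.484.
n = (2.484 / 1.06)² = 2.343² = 5.49.
Round up.

n = 6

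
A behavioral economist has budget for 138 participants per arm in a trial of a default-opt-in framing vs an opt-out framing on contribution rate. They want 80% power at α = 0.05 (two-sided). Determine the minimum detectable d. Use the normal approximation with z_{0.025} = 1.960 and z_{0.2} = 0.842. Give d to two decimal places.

d_min ≈ 0.34

For two independent groups of n = 138 each: d_min = (z_{α/2} + z_β)·√(2/n).
z-sum = 1.960 + 0.842 = 2.802.
d_min = 2.802 × √(2/138) = 2.802 × 0.1204 = 0.337.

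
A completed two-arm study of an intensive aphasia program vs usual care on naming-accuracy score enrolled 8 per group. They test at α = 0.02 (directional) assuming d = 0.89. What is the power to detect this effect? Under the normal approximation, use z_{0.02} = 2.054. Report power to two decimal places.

power ≈ 0.39

For two equal groups, power = Φ(d·√(n/2) − z_{α}).
d·√(n/2) = 0.89 × √(8/2) = 0.89 × 2.000 = 1.780.
z_β = 1.780 − 2.054 = -0.274.
Power = Φ(-0.274) = 0.392.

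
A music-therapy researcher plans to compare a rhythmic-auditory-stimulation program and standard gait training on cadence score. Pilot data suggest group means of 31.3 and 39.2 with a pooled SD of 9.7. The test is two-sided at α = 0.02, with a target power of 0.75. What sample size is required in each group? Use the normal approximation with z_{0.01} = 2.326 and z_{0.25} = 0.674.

Cohen's d = |M₁ − M₂| / SD_pooled = |31.3 − 39.2| / 9.7 = 7.9 / 9.7 = 0.814.
For two independent groups with equal n: n = 2·((z_{α/2} + z_β) / d)².
z_{α/2} + z_β = 2.326 + 0.674 = 3.000.
n = 2 × (3.000 / 0.814)² = 2 × 3.686² = 2 × 13.58 = 27.2.
Round up to the next whole participant.

n = 28 per group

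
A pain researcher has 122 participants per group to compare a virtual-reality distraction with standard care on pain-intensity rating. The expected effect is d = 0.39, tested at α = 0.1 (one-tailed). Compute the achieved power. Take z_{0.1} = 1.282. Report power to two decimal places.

power ≈ 0.96

For two equal groups, power = Φ(d·√(n/2) − z_{α}).
d·√(n/2) = 0.39 × √(122/2) = 0.39 × 7.810 = 3.046.
z_β = 3.046 − 1.282 = 1.764.
Power = Φ(1.764) = 0.961.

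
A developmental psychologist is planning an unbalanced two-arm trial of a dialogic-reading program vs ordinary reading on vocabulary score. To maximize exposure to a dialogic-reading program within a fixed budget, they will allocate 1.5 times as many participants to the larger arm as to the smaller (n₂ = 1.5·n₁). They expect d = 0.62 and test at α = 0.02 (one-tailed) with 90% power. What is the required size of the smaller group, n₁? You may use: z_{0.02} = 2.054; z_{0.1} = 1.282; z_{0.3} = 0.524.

n₁ = 49

With allocation ratio k = n₂/n₁ = 1.5, Var(x̄₁−x̄₂) = σ²(1/n₁ + 1/(k·n₁)) = σ²·(k+1)/(k·n₁).
So n₁ = (1 + 1/k)·((z_{α} + z_β)/d)² = 1.667 × (3.336/0.62)².
n₁ = 1.667 × 28.95 = 48.3.
Round up: n₁ = 49, giving n₂ = ⌈1.5 × 49⌉ = ⌈73.5⌉ = 74.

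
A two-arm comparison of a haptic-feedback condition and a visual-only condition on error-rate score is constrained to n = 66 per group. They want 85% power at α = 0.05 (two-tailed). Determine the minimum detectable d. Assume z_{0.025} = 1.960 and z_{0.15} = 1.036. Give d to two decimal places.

d_min ≈ 0.52

For two independent groups of n = 66 each: d_min = (z_{α/2} + z_β)·√(2/n).
z-sum = 1.960 + 1.036 = 2.996.
d_min = 2.996 × √(2/66) = 2.996 × 0.1741 = 0.522.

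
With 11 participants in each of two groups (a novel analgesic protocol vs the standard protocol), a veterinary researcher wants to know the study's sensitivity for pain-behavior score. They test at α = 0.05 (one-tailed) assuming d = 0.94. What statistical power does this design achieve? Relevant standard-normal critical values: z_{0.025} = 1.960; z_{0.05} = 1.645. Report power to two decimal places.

power ≈ 0.71

For two equal groups, power = Φ(d·√(n/2) − z_{α}).
d·√(n/2) = 0.94 × √(11/2) = 0.94 × 2.345 = 2.204.
z_β = 2.204 − 1.645 = 0.559.
Power = Φ(0.559) = 0.712.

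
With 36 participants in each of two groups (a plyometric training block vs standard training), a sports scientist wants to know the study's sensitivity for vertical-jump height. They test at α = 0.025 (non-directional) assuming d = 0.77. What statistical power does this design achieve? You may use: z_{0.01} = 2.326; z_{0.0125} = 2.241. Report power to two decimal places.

For two equal groups, power = Φ(d·√(n/2) − z_{α/2}).
d·√(n/2) = 0.77 × √(36/2) = 0.77 × 4.243 = 3.267.
z_β = 3.267 − 2.241 = 1.026.
Power = Φ(1.026) = 0.848.

power ≈ 0.85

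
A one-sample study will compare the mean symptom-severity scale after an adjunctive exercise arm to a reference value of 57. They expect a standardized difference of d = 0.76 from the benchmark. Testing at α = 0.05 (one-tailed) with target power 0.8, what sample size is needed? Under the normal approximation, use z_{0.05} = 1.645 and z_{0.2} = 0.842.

n = 11

For a one-sample test: n = ((z_{α} + z_β) / d)².
z_{α} + z_β = 1.645 + 0.842 = 2.487.
n = (2.487 / 0.76)² = 3.272² = 10.71.
Round up.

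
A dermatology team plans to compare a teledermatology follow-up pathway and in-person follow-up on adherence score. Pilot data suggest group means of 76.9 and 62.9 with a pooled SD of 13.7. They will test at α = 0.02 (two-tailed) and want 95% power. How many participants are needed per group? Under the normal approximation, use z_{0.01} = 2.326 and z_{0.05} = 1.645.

n = 31 per group

Cohen's d = |M₁ − M₂| / SD_pooled = |76.9 − 62.9| / 13.7 = 14.0 / 13.7 = 1.022.
For two independent groups with equal n: n = 2·((z_{α/2} + z_β) / d)².
z_{α/2} + z_β = 2.326 + 1.645 = 3.971.
n = 2 × (3.971 / 1.022)² = 2 × 3.886² = 2 × 15.10 = 30.2.
Round up to the next whole participant.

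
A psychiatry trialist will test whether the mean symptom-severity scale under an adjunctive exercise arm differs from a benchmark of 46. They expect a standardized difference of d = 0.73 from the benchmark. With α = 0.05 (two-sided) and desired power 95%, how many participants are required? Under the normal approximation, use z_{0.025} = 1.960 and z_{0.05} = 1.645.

For a one-sample test: n = ((z_{α/2} + z_β) / d)².
z_{α/2} + z_β = 1.960 + 1.645 = 3.605.
n = (3.605 / 0.73)² = 4.938² = 24.39.
Round up.

n = 25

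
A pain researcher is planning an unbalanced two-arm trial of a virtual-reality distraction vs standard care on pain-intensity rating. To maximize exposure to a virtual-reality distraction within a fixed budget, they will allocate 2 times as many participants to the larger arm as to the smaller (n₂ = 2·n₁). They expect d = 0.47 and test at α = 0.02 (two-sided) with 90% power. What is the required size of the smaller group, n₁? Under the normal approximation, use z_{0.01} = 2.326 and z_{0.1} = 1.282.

With allocation ratio k = n₂/n₁ = 2, Var(x̄₁−x̄₂) = σ²(1/n₁ + 1/(k·n₁)) = σ²·(k+1)/(k·n₁).
So n₁ = (1 + 1/k)·((z_{α/2} + z_β)/d)² = 1.500 × (3.608/0.47)².
n₁ = 1.500 × 58.93 = 88.4.
Round up: n₁ = 89, giving n₂ = 2 × 89 = 178.

n₁ = 89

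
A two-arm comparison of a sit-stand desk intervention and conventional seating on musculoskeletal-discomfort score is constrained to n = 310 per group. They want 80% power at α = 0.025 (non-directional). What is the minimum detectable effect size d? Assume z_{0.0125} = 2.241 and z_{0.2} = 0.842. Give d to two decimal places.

d_min ≈ 0.25

For two independent groups of n = 310 each: d_min = (z_{α/2} + z_β)·√(2/n).
z-sum = 2.241 + 0.842 = 3.083.
d_min = 3.083 × √(2/310) = 3.083 × 0.0803 = 0.248.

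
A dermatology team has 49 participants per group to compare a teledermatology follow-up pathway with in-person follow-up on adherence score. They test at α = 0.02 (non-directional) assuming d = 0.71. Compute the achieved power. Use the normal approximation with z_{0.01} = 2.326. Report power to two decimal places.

power ≈ 0.88

For two equal groups, power = Φ(d·√(n/2) − z_{α/2}).
d·√(n/2) = 0.71 × √(49/2) = 0.71 × 4.950 = 3.514.
z_β = 3.514 − 2.326 = 1.188.
Power = Φ(1.188) = 0.883.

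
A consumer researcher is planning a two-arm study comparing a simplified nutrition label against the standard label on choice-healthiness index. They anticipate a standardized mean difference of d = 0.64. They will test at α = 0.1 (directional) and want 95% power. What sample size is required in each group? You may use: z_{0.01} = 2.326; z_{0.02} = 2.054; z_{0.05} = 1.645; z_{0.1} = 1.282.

For two independent groups with equal n: n = 2·((z_{α} + z_β) / d)².
z_{α} + z_β = 1.282 + 1.645 = 2.927.
n = 2 × (2.927 / 0.64)² = 2 × 4.573² = 2 × 20.92 = 41.8.
Round up to the next whole participant.

n = 42 per group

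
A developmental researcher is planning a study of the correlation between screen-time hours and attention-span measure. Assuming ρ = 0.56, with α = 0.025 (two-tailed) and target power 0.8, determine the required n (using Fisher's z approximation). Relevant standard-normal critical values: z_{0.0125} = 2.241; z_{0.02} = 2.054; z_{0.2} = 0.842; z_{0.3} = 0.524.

n = 27

Fisher's z: C = ½·ln((1+r)/(1−r)) = ½·ln(3.5455) = 0.6328.
n = ((z_{α/2} + z_β)/C)² + 3.
(2.241 + 0.842) / 0.6328 = 3.083 / 0.6328 = 4.872.
n = 4.872² + 3 = 23.74 + 3 = 26.7.
Round up.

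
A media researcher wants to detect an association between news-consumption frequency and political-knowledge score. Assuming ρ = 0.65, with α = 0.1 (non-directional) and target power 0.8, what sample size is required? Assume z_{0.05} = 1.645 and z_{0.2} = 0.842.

n = 14

Fisher's z: C = ½·ln((1+r)/(1−r)) = ½·ln(4.7143) = 0.7753.
n = ((z_{α/2} + z_β)/C)² + 3.
(1.645 + 0.842) / 0.7753 = 2.487 / 0.7753 = 3.208.
n = 3.208² + 3 = 10.29 + 3 = 13.3.
Round up.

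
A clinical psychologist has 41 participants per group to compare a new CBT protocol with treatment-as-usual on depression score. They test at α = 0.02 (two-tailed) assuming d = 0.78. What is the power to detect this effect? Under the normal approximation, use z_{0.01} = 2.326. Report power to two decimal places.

power ≈ 0.89

For two equal groups, power = Φ(d·√(n/2) − z_{α/2}).
d·√(n/2) = 0.78 × √(41/2) = 0.78 × 4.528 = 3.532.
z_β = 3.532 − 2.326 = 1.206.
Power = Φ(1.206) = 0.886.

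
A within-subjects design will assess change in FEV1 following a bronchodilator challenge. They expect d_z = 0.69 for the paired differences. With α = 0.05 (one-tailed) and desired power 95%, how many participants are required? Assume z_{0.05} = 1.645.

n = 23 pairs

For a paired (one-sample on differences) test: n = ((z_{α} + z_β) / d)².
z_{α} + z_β = 1.645 + 1.645 = 3.290.
n = (3.290 / 0.69)² = 4.768² = 22.73.
Round up.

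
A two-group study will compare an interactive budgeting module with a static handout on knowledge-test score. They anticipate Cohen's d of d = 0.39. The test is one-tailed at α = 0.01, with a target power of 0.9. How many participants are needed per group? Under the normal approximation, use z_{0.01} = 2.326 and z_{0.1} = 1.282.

n = 172 per group

For two independent groups with equal n: n = 2·((z_{α} + z_β) / d)².
z_{α} + z_β = 2.326 + 1.282 = 3.608.
n = 2 × (3.608 / 0.39)² = 2 × 9.251² = 2 × 85.59 = 171.2.
Round up to the next whole participant.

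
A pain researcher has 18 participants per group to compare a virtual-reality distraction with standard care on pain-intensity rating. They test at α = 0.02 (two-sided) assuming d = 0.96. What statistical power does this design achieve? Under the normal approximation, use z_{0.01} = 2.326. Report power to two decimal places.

For two equal groups, power = Φ(d·√(n/2) − z_{α/2}).
d·√(n/2) = 0.96 × √(18/2) = 0.96 × 3.000 = 2.880.
z_β = 2.880 − 2.326 = 0.554.
Power = Φ(0.554) = 0.710.

power ≈ 0.71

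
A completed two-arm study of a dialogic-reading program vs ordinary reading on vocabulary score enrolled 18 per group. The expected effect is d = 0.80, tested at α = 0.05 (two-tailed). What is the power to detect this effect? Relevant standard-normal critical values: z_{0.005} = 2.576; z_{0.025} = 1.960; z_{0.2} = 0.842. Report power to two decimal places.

For two equal groups, power = Φ(d·√(n/2) − z_{α/2}).
d·√(n/2) = 0.80 × √(18/2) = 0.80 × 3.000 = 2.400.
z_β = 2.400 − 1.960 = 0.440.
Power = Φ(0.440) = 0.670.

power ≈ 0.67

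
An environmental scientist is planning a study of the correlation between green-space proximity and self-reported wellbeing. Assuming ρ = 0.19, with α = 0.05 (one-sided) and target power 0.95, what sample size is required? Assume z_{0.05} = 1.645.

Fisher's z: C = ½·ln((1+r)/(1−r)) = ½·ln(1.4691) = 0.1923.
n = ((z_{α} + z_β)/C)² + 3.
(1.645 + 1.645) / 0.1923 = 3.290 / 0.1923 = 17.109.
n = 17.109² + 3 = 292.71 + 3 = 295.7.
Round up.

n = 296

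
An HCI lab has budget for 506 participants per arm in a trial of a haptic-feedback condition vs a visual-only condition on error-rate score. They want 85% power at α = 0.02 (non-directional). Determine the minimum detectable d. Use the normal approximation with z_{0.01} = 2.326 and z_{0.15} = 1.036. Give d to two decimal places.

For two independent groups of n = 506 each: d_min = (z_{α/2} + z_β)·√(2/n).
z-sum = 2.326 + 1.036 = 3.362.
d_min = 3.362 × √(2/506) = 3.362 × 0.0629 = 0.211.

d_min ≈ 0.21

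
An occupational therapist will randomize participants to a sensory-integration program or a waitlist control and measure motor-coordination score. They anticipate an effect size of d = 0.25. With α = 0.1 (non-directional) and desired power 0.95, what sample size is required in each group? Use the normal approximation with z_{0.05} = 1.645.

n = 347 per group

For two independent groups with equal n: n = 2·((z_{α/2} + z_β) / d)².
z_{α/2} + z_β = 1.645 + 1.645 = 3.290.
n = 2 × (3.290 / 0.25)² = 2 × 13.160² = 2 × 173.19 = 346.4.
Round up to the next whole participant.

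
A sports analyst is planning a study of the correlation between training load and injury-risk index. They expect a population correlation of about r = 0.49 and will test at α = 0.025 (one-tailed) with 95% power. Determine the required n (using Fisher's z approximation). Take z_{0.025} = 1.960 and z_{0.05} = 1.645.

Fisher's z: C = ½·ln((1+r)/(1−r)) = ½·ln(2.9216) = 0.5361.
n = ((z_{α} + z_β)/C)² + 3.
(1.960 + 1.645) / 0.5361 = 3.605 / 0.5361 = 6.724.
n = 6.724² + 3 = 45.22 + 3 = 48.2.
Round up.

n = 49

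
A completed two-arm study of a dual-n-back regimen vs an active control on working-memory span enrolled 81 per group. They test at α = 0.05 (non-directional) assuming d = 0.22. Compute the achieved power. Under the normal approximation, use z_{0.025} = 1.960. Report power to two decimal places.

For two equal groups, power = Φ(d·√(n/2) − z_{α/2}).
d·√(n/2) = 0.22 × √(81/2) = 0.22 × 6.364 = 1.400.
z_β = 1.400 − 1.960 = -0.560.
Power = Φ(-0.560) = 0.288.

power ≈ 0.29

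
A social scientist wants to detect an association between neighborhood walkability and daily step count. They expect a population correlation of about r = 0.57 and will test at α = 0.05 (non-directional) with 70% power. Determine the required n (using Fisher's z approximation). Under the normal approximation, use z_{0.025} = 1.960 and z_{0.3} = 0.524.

n = 18

Fisher's z: C = ½·ln((1+r)/(1−r)) = ½·ln(3.6512) = 0.6475.
n = ((z_{α/2} + z_β)/C)² + 3.
(1.960 + 0.524) / 0.6475 = 2.484 / 0.6475 = 3.836.
n = 3.836² + 3 = 14.72 + 3 = 17.7.
Round up.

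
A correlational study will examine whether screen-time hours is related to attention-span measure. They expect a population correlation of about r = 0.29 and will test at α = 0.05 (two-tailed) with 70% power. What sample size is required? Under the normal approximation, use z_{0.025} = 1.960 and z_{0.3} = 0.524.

n = 73

Fisher's z: C = ½·ln((1+r)/(1−r)) = ½·ln(1.8169) = 0.2986.
n = ((z_{α/2} + z_β)/C)² + 3.
(1.960 + 0.524) / 0.2986 = 2.484 / 0.2986 = 8.319.
n = 8.319² + 3 = 69.20 + 3 = 72.2.
Round up.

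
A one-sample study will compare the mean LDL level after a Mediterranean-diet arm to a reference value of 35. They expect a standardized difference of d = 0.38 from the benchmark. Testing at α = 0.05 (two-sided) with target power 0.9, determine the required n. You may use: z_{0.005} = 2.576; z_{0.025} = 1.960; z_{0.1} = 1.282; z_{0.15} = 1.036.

For a one-sample test: n = ((z_{α/2} + z_β) / d)².
z_{α/2} + z_β = 1.960 + 1.282 = 3.242.
n = (3.242 / 0.38)² = 8.532² = 72.79.
Round up.

n = 73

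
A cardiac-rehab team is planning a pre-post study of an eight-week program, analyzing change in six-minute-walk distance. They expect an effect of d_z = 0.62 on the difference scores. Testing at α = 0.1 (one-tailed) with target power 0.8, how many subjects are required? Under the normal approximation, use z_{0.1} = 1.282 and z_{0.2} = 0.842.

n = 12 pairs

For a paired (one-sample on differences) test: n = ((z_{α} + z_β) / d)².
z_{α} + z_β = 1.282 + 0.842 = 2.124.
n = (2.124 / 0.62)² = 3.426² = 11.74.
Round up.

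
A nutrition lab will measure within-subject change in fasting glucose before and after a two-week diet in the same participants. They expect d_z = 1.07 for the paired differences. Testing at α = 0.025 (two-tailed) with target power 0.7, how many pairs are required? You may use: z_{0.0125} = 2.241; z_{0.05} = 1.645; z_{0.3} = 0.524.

For a paired (one-sample on differences) test: n = ((z_{α/2} + z_β) / d)².
z_{α/2} + z_β = 2.241 + 0.524 = 2.765.
n = (2.765 / 1.07)² = 2.584² = 6.68.
Round up.

n = 7 pairs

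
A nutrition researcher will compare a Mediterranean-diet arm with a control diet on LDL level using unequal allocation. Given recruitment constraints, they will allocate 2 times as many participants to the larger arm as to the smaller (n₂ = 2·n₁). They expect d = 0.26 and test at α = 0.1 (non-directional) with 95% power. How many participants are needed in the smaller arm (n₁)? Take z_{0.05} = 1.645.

n₁ = 241

With allocation ratio k = n₂/n₁ = 2, Var(x̄₁−x̄₂) = σ²(1/n₁ + 1/(k·n₁)) = σ²·(k+1)/(k·n₁).
So n₁ = (1 + 1/k)·((z_{α/2} + z_β)/d)² = 1.500 × (3.290/0.26)².
n₁ = 1.500 × 160.12 = 240.2.
Round up: n₁ = 241, giving n₂ = 2 × 241 = 482.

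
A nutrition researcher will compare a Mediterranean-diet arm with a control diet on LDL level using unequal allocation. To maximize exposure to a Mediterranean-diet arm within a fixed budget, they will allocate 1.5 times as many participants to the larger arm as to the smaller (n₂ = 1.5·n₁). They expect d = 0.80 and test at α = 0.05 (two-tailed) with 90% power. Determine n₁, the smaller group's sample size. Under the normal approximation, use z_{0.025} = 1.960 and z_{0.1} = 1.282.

With allocation ratio k = n₂/n₁ = 1.5, Var(x̄₁−x̄₂) = σ²(1/n₁ + 1/(k·n₁)) = σ²·(k+1)/(k·n₁).
So n₁ = (1 + 1/k)·((z_{α/2} + z_β)/d)² = 1.667 × (3.242/0.80)².
n₁ = 1.667 × 16.42 = 27.4.
Round up: n₁ = 28, giving n₂ = 1.5 × 28 = 42.

n₁ = 28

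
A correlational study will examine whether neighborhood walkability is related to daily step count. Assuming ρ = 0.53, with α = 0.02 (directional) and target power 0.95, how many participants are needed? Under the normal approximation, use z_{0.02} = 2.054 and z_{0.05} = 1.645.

Fisher's z: C = ½·ln((1+r)/(1−r)) = ½·ln(3.2553) = 0.5901.
n = ((z_{α} + z_β)/C)² + 3.
(2.054 + 1.645) / 0.5901 = 3.699 / 0.5901 = 6.268.
n = 6.268² + 3 = 39.29 + 3 = 42.3.
Round up.

n = 43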